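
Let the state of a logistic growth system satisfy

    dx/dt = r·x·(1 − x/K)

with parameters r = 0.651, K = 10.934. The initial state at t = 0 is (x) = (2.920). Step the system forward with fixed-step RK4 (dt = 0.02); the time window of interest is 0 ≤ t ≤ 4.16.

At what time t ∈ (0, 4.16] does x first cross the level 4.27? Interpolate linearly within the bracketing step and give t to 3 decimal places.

t=0.000: state=(2.920)
step 1 (dt=0.02): k1=(1.393), k2=(1.397), k3=(1.397), k4=(1.402); state += dt/6·(k1+2k2+2k3+k4)
t=0.020: state=(2.948)
t=0.040: state=(2.976)
t=0.060: state=(3.004)
continuing one RK4 step at a time; state shown every 10 steps (Δt=0.2):
t=0.200: state=(3.207)
t=0.400: state=(3.510)
t=0.600: state=(3.827)
t=0.800: state=(4.157)
t=0.860: state=(4.258)
next step: t=0.880: state=(4.292) — x has crossed 4.27
linear interpolation between t=0.860 (4.25793) and t=0.880 (4.29183) → t≈0.867

t = 0.867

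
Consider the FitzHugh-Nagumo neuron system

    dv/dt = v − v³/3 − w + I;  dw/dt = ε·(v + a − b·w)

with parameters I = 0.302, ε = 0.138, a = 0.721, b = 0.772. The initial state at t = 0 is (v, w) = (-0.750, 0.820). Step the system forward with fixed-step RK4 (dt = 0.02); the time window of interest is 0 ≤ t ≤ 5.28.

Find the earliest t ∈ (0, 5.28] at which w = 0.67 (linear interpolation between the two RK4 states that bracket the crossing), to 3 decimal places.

t=0.000: state=(-0.750, 0.820)
step 1 (dt=0.02): k1=(-1.127, -0.091), k2=(-1.131, -0.093), k3=(-1.131, -0.093), k4=(-1.135, -0.094); state += dt/6·(k1+2k2+2k3+k4)
t=0.020: state=(-0.773, 0.818)
t=0.040: state=(-0.795, 0.816)
t=0.060: state=(-0.818, 0.814)
continuing one RK4 step at a time; state shown every 10 steps (Δt=0.2):
t=0.200: state=(-0.981, 0.799)
t=0.400: state=(-1.208, 0.772)
t=0.600: state=(-1.410, 0.739)
t=0.800: state=(-1.569, 0.703)
t=0.960: state=(-1.664, 0.671)
next step: t=0.980: state=(-1.673, 0.667) — w has crossed 0.67
linear interpolation between t=0.960 (0.67106) and t=0.980 (0.66702) → t≈0.965

t = 0.965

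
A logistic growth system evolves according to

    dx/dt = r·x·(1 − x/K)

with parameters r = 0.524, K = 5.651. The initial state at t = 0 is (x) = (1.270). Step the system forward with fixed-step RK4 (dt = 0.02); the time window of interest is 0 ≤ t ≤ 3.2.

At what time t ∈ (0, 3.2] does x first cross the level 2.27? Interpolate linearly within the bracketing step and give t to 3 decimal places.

t=0.000: state=(1.270)
step 1 (dt=0.02): k1=(0.516), k2=(0.517), k3=(0.517), k4=(0.519); state += dt/6·(k1+2k2+2k3+k4)
t=0.020: state=(1.280)
t=0.040: state=(1.291)
t=0.060: state=(1.301)
continuing one RK4 step at a time; state shown every 10 steps (Δt=0.2):
t=0.200: state=(1.376)
t=0.400: state=(1.488)
t=0.600: state=(1.606)
t=0.800: state=(1.729)
t=1.000: state=(1.857)
t=1.200: state=(1.990)
t=1.400: state=(2.127)
t=1.600: state=(2.268)
next step: t=1.620: state=(2.282) — x has crossed 2.27
linear interpolation between t=1.600 (2.26801) and t=1.620 (2.28225) → t≈1.603

t = 1.603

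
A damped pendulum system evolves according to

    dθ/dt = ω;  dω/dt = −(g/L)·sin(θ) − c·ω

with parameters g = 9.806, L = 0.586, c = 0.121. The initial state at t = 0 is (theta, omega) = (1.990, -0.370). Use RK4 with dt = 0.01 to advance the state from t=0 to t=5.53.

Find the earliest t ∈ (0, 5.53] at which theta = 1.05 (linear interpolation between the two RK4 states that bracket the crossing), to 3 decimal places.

t=0.000: state=(1.990, -0.370)
step 1 (dt=0.01): k1=(-0.370, -15.240), k2=(-0.446, -15.243), k3=(-0.446, -15.246), k4=(-0.522, -15.252); state += dt/6·(k1+2k2+2k3+k4)
t=0.010: state=(1.986, -0.522)
t=0.020: state=(1.980, -0.675)
t=0.030: state=(1.972, -0.828)
continuing one RK4 step at a time; state shown every 20 steps (Δt=0.2):
t=0.200: state=(1.605, -3.520)
t=0.320: state=(1.068, -5.393)
next step: t=0.330: state=(1.013, -5.531) — theta has crossed 1.05
linear interpolation between t=0.320 (1.06780) and t=0.330 (1.01317) → t≈0.323

t = 0.323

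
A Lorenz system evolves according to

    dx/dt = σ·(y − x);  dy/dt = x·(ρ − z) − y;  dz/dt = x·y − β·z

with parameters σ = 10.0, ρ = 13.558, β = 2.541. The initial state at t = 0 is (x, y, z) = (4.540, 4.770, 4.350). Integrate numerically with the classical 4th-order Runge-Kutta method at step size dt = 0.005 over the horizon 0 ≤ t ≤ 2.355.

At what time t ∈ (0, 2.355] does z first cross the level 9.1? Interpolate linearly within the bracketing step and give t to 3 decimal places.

t=0.000: state=(4.540, 4.770, 4.350)
step 1 (dt=0.005): k1=(2.300, 37.034, 10.602), k2=(3.168, 36.874, 10.983), k3=(3.143, 36.890, 10.990), k4=(3.987, 36.744, 11.378); state += dt/6·(k1+2k2+2k3+k4)
t=0.005: state=(4.556, 4.954, 4.405)
t=0.010: state=(4.580, 5.138, 4.464)
t=0.015: state=(4.611, 5.320, 4.527)
continuing one RK4 step at a time; state shown every 20 steps (Δt=0.1):
t=0.100: state=(6.012, 8.353, 6.430)
t=0.160: state=(7.544, 10.174, 9.060)
next step: t=0.165: state=(7.675, 10.288, 9.332) — z has crossed 9.1
linear interpolation between t=0.160 (9.05953) and t=0.165 (9.33201) → t≈0.161

t = 0.161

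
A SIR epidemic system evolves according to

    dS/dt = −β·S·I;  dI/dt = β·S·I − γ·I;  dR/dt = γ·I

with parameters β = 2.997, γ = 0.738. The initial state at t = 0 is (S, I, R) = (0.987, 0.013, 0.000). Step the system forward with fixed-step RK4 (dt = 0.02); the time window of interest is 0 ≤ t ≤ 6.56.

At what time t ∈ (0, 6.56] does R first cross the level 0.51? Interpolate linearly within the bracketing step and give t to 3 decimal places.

t=0.000: state=(0.987, 0.013, 0.000)
step 1 (dt=0.02): k1=(-0.038, 0.029, 0.010), k2=(-0.039, 0.029, 0.010), k3=(-0.039, 0.029, 0.010), k4=(-0.040, 0.030, 0.010); state += dt/6·(k1+2k2+2k3+k4)
t=0.020: state=(0.986, 0.014, 0.000)
t=0.040: state=(0.985, 0.014, 0.000)
t=0.060: state=(0.985, 0.015, 0.001)
continuing one RK4 step at a time; state shown every 25 steps (Δt=0.5):
t=0.500: state=(0.953, 0.039, 0.009)
t=1.000: state=(0.862, 0.105, 0.033)
t=1.500: state=(0.674, 0.232, 0.094)
t=2.000: state=(0.427, 0.366, 0.206)
t=2.500: state=(0.235, 0.412, 0.353)
t=3.000: state=(0.130, 0.371, 0.499)
t=3.040: state=(0.124, 0.366, 0.510)
next step: t=3.060: state=(0.122, 0.363, 0.515) — R has crossed 0.51
linear interpolation between t=3.040 (0.50997) and t=3.060 (0.51535) → t≈3.040

t = 3.040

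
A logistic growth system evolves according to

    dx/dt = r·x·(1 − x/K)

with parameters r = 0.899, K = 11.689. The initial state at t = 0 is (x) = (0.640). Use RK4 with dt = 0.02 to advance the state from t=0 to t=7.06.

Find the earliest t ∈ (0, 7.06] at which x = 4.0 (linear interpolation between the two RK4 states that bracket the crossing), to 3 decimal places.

t=0.000: state=(0.640)
step 1 (dt=0.02): k1=(0.544), k2=(0.548), k3=(0.548), k4=(0.553); state += dt/6·(k1+2k2+2k3+k4)
t=0.020: state=(0.651)
t=0.040: state=(0.662)
t=0.060: state=(0.673)
continuing one RK4 step at a time; state shown every 25 steps (Δt=0.5):
t=0.500: state=(0.973)
t=1.000: state=(1.456)
t=1.500: state=(2.132)
t=2.000: state=(3.029)
t=2.440: state=(3.996)
next step: t=2.460: state=(4.043) — x has crossed 4.0
linear interpolation between t=2.440 (3.99587) and t=2.460 (4.04329) → t≈2.442

t = 2.442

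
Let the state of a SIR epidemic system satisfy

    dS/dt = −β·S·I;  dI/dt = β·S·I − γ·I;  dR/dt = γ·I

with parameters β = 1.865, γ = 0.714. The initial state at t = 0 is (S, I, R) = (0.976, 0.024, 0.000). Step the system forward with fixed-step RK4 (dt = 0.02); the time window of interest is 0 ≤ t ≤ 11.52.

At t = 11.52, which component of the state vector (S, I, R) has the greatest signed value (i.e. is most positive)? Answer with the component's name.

t=0.000: state=(0.976, 0.024, 0.000)
step 1 (dt=0.02): k1=(-0.044, 0.027, 0.017), k2=(-0.044, 0.027, 0.017), k3=(-0.044, 0.027, 0.017), k4=(-0.045, 0.027, 0.018); state += dt/6·(k1+2k2+2k3+k4)
t=0.020: state=(0.975, 0.025, 0.000)
t=0.040: state=(0.974, 0.025, 0.001)
t=0.060: state=(0.973, 0.026, 0.001)
continuing one RK4 step at a time; state shown every 25 steps (Δt=0.5):
t=0.500: state=(0.947, 0.041, 0.011)
t=1.000: state=(0.901, 0.068, 0.031)
t=1.500: state=(0.831, 0.108, 0.062)
t=2.000: state=(0.735, 0.156, 0.109)
t=2.500: state=(0.620, 0.206, 0.173)
t=3.000: state=(0.502, 0.243, 0.254)
t=3.500: state=(0.397, 0.259, 0.345)
t=4.000: state=(0.312, 0.251, 0.436)
t=4.500: state=(0.249, 0.228, 0.522)
t=5.000: state=(0.205, 0.197, 0.598)
t=5.500: state=(0.173, 0.164, 0.663)
t=6.000: state=(0.150, 0.134, 0.716)
t=6.500: state=(0.135, 0.107, 0.759)
t=7.000: state=(0.123, 0.084, 0.793)
t=7.500: state=(0.115, 0.066, 0.819)
t=8.000: state=(0.109, 0.051, 0.840)
t=8.500: state=(0.104, 0.040, 0.856)
t=9.000: state=(0.101, 0.030, 0.869)
t=9.500: state=(0.098, 0.023, 0.878)
t=10.000: state=(0.097, 0.018, 0.886)
t=10.500: state=(0.095, 0.014, 0.891)
t=11.000: state=(0.094, 0.010, 0.895)
t=11.500: state=(0.093, 0.008, 0.899)
t=11.520: state=(0.093, 0.008, 0.899)
compare at T: S=0.093, I=0.008, R=0.899

largest component: R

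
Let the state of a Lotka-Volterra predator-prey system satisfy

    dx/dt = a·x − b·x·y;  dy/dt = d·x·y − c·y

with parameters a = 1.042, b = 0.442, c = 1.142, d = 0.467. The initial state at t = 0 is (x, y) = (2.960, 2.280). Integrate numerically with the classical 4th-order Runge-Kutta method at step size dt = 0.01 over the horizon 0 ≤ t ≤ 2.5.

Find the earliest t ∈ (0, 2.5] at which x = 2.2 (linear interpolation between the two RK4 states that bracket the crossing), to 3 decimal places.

t=0.000: state=(2.960, 2.280)
step 1 (dt=0.01): k1=(0.101, 0.548), k2=(0.098, 0.549), k3=(0.098, 0.549), k4=(0.094, 0.550); state += dt/6·(k1+2k2+2k3+k4)
t=0.010: state=(2.961, 2.285)
t=0.020: state=(2.962, 2.291)
t=0.030: state=(2.963, 2.297)
continuing one RK4 step at a time; state shown every 10 steps (Δt=0.1):
t=0.100: state=(2.967, 2.336)
t=0.200: state=(2.966, 2.393)
t=0.300: state=(2.957, 2.452)
t=0.400: state=(2.941, 2.510)
t=0.500: state=(2.917, 2.568)
t=0.600: state=(2.887, 2.623)
t=0.700: state=(2.850, 2.676)
t=0.800: state=(2.807, 2.724)
t=0.900: state=(2.759, 2.767)
t=1.000: state=(2.707, 2.805)
t=1.100: state=(2.652, 2.836)
t=1.200: state=(2.596, 2.859)
t=1.300: state=(2.538, 2.876)
t=1.400: state=(2.480, 2.884)
t=1.500: state=(2.422, 2.885)
t=1.600: state=(2.367, 2.878)
t=1.700: state=(2.314, 2.864)
t=1.800: state=(2.264, 2.843)
t=1.900: state=(2.217, 2.816)
t=1.930: state=(2.203, 2.807)
next step: t=1.940: state=(2.199, 2.803) — x has crossed 2.2
linear interpolation between t=1.930 (2.20346) and t=1.940 (2.19910) → t≈1.938

t = 1.938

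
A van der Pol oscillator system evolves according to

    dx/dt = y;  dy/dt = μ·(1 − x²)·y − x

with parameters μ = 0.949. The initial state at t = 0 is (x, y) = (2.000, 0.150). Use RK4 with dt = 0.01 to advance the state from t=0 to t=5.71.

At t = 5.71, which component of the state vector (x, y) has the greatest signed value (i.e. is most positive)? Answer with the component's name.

t=0.000: state=(2.000, 0.150)
step 1 (dt=0.01): k1=(0.150, -2.427), k2=(0.138, -2.394), k3=(0.138, -2.394), k4=(0.126, -2.361); state += dt/6·(k1+2k2+2k3+k4)
t=0.010: state=(2.001, 0.126)
t=0.020: state=(2.003, 0.103)
t=0.030: state=(2.003, 0.080)
continuing one RK4 step at a time; state shown every 20 steps (Δt=0.2):
t=0.200: state=(1.989, -0.220)
t=0.400: state=(1.922, -0.432)
t=0.600: state=(1.822, -0.568)
t=0.800: state=(1.697, -0.673)
t=1.000: state=(1.553, -0.773)
t=1.200: state=(1.387, -0.884)
t=1.400: state=(1.197, -1.022)
t=1.600: state=(0.976, -1.201)
t=1.800: state=(0.713, -1.441)
t=2.000: state=(0.394, -1.760)
t=2.200: state=(0.004, -2.152)
t=2.400: state=(-0.465, -2.521)
t=2.600: state=(-0.985, -2.599)
t=2.800: state=(-1.466, -2.114)
t=3.000: state=(-1.804, -1.244)
t=3.200: state=(-1.970, -0.460)
t=3.400: state=(-2.007, 0.044)
t=3.600: state=(-1.967, 0.330)
t=3.800: state=(-1.883, 0.499)
t=4.000: state=(-1.771, 0.616)
t=4.200: state=(-1.638, 0.716)
t=4.400: state=(-1.484, 0.819)
t=4.600: state=(-1.309, 0.940)
t=4.800: state=(-1.106, 1.094)
t=5.000: state=(-0.868, 1.296)
t=5.200: state=(-0.583, 1.569)
t=5.400: state=(-0.235, 1.924)
t=5.600: state=(0.190, 2.326)
t=5.710: state=(0.457, 2.516)
compare at T: x=0.457, y=2.516

largest component: y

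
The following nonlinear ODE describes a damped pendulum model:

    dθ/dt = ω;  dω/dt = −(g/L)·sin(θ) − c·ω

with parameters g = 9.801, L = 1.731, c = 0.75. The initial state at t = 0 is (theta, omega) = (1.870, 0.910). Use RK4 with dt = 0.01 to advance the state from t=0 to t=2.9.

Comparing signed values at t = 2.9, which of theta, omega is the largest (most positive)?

largest component: omega

t=0.000: state=(1.870, 0.910)
step 1 (dt=0.01): k1=(0.910, -6.093), k2=(0.880, -6.062), k3=(0.880, -6.063), k4=(0.849, -6.033); state += dt/6·(k1+2k2+2k3+k4)
t=0.010: state=(1.879, 0.849)
t=0.020: state=(1.887, 0.789)
t=0.030: state=(1.895, 0.730)
continuing one RK4 step at a time; state shown every 10 steps (Δt=0.1):
t=0.100: state=(1.932, 0.329)
t=0.200: state=(1.937, -0.204)
t=0.300: state=(1.892, -0.702)
t=0.400: state=(1.798, -1.175)
t=0.500: state=(1.658, -1.629)
t=0.600: state=(1.473, -2.056)
t=0.700: state=(1.248, -2.440)
t=0.800: state=(0.988, -2.753)
t=0.900: state=(0.701, -2.960)
t=1.000: state=(0.400, -3.030)
t=1.100: state=(0.100, -2.944)
t=1.200: state=(-0.184, -2.707)
t=1.300: state=(-0.437, -2.342)
t=1.400: state=(-0.649, -1.889)
t=1.500: state=(-0.813, -1.387)
t=1.600: state=(-0.926, -0.868)
t=1.700: state=(-0.987, -0.359)
t=1.800: state=(-0.999, 0.126)
t=1.900: state=(-0.963, 0.571)
t=2.000: state=(-0.886, 0.966)
t=2.100: state=(-0.772, 1.299)
t=2.200: state=(-0.629, 1.557)
t=2.300: state=(-0.464, 1.728)
t=2.400: state=(-0.286, 1.802)
t=2.500: state=(-0.107, 1.778)
t=2.600: state=(0.066, 1.659)
t=2.700: state=(0.222, 1.460)
t=2.800: state=(0.356, 1.197)
t=2.900: state=(0.460, 0.893)
compare at T: theta=0.460, omega=0.893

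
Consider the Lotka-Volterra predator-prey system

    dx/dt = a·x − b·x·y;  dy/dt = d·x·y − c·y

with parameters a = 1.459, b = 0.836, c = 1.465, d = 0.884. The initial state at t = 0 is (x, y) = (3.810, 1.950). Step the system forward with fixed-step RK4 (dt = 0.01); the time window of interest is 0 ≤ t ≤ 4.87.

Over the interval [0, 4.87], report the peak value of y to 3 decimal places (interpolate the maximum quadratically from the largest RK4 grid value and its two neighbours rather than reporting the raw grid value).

t=0.000: state=(3.810, 1.950)
step 1 (dt=0.01): k1=(-0.652, 3.711), k2=(-0.711, 3.741), k3=(-0.711, 3.740), k4=(-0.770, 3.770); state += dt/6·(k1+2k2+2k3+k4)
t=0.010: state=(3.803, 1.987)
t=0.020: state=(3.795, 2.025)
t=0.030: state=(3.785, 2.064)
continuing one RK4 step at a time; state shown every 20 steps (Δt=0.2):
t=0.200: state=(3.441, 2.781)
t=0.400: state=(2.698, 3.582)
t=0.600: state=(1.902, 4.007)
t=0.800: state=(1.301, 3.954)
t=1.000: state=(0.925, 3.581)
t=1.200: state=(0.709, 3.081)
t=1.400: state=(0.592, 2.576)
t=1.600: state=(0.536, 2.122)
t=1.800: state=(0.520, 1.737)
t=2.000: state=(0.535, 1.422)
t=2.200: state=(0.577, 1.170)
t=2.400: state=(0.647, 0.972)
t=2.600: state=(0.746, 0.820)
t=2.800: state=(0.879, 0.706)
t=3.000: state=(1.054, 0.624)
t=3.200: state=(1.277, 0.572)
t=3.400: state=(1.558, 0.548)
t=3.600: state=(1.903, 0.554)
t=3.800: state=(2.315, 0.600)
t=4.000: state=(2.783, 0.702)
t=4.200: state=(3.266, 0.894)
t=4.400: state=(3.670, 1.234)
t=4.600: state=(3.827, 1.795)
t=4.800: state=(3.561, 2.591)
t=4.870: state=(3.359, 2.897)
largest grid value and its neighbours: y(0.660)=4.03699, y(0.670)=4.03782, y(0.680)=4.03752
parabola through these three points peaks at t≈0.672 with y≈4.03785

max y = 4.038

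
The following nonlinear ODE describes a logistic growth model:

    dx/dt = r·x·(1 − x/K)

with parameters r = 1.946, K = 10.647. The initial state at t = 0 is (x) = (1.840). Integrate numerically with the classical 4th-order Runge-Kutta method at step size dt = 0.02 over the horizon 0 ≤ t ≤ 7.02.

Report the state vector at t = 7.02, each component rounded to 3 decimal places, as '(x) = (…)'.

t=0.000: state=(1.840)
step 1 (dt=0.02): k1=(2.962), k2=(2.999), k3=(3.000), k4=(3.038); state += dt/6·(k1+2k2+2k3+k4)
t=0.020: state=(1.900)
t=0.040: state=(1.962)
t=0.060: state=(2.025)
continuing one RK4 step at a time; state shown every 25 steps (Δt=0.5):
t=0.500: state=(3.790)
t=1.000: state=(6.324)
t=1.500: state=(8.461)
t=2.000: state=(9.700)
t=2.500: state=(10.268)
t=3.000: state=(10.501)
t=3.500: state=(10.591)
t=4.000: state=(10.626)
t=4.500: state=(10.639)
t=5.000: state=(10.644)
t=5.500: state=(10.646)
t=6.000: state=(10.647)
t=6.500: state=(10.647)
t=7.000: state=(10.647)
t=7.020: state=(10.647)

(x) = (10.647)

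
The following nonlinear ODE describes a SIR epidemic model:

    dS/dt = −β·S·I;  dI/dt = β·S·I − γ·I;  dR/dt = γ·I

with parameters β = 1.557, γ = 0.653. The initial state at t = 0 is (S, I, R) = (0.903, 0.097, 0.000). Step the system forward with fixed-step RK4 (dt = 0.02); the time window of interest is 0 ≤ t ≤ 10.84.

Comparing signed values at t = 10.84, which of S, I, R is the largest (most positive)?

largest component: R

t=0.000: state=(0.903, 0.097, 0.000)
step 1 (dt=0.02): k1=(-0.136, 0.073, 0.063), k2=(-0.137, 0.073, 0.064), k3=(-0.137, 0.073, 0.064), k4=(-0.138, 0.074, 0.064); state += dt/6·(k1+2k2+2k3+k4)
t=0.020: state=(0.900, 0.098, 0.001)
t=0.040: state=(0.897, 0.100, 0.003)
t=0.060: state=(0.895, 0.101, 0.004)
continuing one RK4 step at a time; state shown every 25 steps (Δt=0.5):
t=0.500: state=(0.825, 0.137, 0.038)
t=1.000: state=(0.728, 0.181, 0.090)
t=1.500: state=(0.622, 0.222, 0.156)
t=2.000: state=(0.518, 0.249, 0.233)
t=2.500: state=(0.424, 0.259, 0.317)
t=3.000: state=(0.347, 0.252, 0.401)
t=3.500: state=(0.288, 0.233, 0.480)
t=4.000: state=(0.242, 0.206, 0.552)
t=4.500: state=(0.209, 0.177, 0.614)
t=5.000: state=(0.184, 0.149, 0.667)
t=5.500: state=(0.166, 0.123, 0.712)
t=6.000: state=(0.152, 0.100, 0.748)
t=6.500: state=(0.141, 0.081, 0.777)
t=7.000: state=(0.134, 0.065, 0.801)
t=7.500: state=(0.128, 0.052, 0.820)
t=8.000: state=(0.123, 0.041, 0.835)
t=8.500: state=(0.120, 0.033, 0.848)
t=9.000: state=(0.117, 0.026, 0.857)
t=9.500: state=(0.115, 0.020, 0.865)
t=10.000: state=(0.113, 0.016, 0.871)
t=10.500: state=(0.112, 0.013, 0.875)
t=10.840: state=(0.111, 0.011, 0.878)
compare at T: S=0.111, I=0.011, R=0.878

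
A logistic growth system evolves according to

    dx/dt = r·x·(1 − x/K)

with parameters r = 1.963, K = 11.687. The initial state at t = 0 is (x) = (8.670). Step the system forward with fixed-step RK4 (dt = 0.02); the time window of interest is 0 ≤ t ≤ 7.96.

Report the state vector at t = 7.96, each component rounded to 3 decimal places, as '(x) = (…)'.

(x) = (11.687)

t=0.000: state=(8.670)
step 1 (dt=0.02): k1=(4.394), k2=(4.351), k3=(4.352), k4=(4.310); state += dt/6·(k1+2k2+2k3+k4)
t=0.020: state=(8.757)
t=0.040: state=(8.842)
t=0.060: state=(8.926)
continuing one RK4 step at a time; state shown every 25 steps (Δt=0.5):
t=0.500: state=(10.339)
t=1.000: state=(11.142)
t=1.500: state=(11.477)
t=2.000: state=(11.607)
t=2.500: state=(11.657)
t=3.000: state=(11.676)
t=3.500: state=(11.683)
t=4.000: state=(11.685)
t=4.500: state=(11.686)
t=5.000: state=(11.687)
t=5.500: state=(11.687)
t=6.000: state=(11.687)
t=6.500: state=(11.687)
t=7.000: state=(11.687)
t=7.500: state=(11.687)
t=7.960: state=(11.687)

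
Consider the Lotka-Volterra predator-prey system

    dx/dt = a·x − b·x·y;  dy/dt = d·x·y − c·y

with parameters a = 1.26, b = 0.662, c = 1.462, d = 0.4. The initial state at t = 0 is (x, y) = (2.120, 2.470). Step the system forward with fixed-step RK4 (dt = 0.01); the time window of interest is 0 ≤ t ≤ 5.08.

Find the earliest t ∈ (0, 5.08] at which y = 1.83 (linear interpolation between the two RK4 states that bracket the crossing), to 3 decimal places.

t=0.000: state=(2.120, 2.470)
step 1 (dt=0.01): k1=(-0.795, -1.517), k2=(-0.783, -1.516), k3=(-0.783, -1.516), k4=(-0.771, -1.515); state += dt/6·(k1+2k2+2k3+k4)
t=0.010: state=(2.112, 2.455)
t=0.020: state=(2.105, 2.440)
t=0.030: state=(2.097, 2.425)
continuing one RK4 step at a time; state shown every 20 steps (Δt=0.2):
t=0.200: state=(2.006, 2.173)
t=0.400: state=(1.972, 1.901)
t=0.450: state=(1.974, 1.838)
next step: t=0.460: state=(1.975, 1.826) — y has crossed 1.83
linear interpolation between t=0.450 (1.83832) and t=0.460 (1.82600) → t≈0.457

t = 0.457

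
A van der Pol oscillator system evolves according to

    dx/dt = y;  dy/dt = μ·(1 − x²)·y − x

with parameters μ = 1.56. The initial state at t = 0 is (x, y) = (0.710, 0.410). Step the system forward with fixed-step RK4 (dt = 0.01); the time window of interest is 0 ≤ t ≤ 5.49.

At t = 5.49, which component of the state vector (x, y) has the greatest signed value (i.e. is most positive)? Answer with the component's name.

t=0.000: state=(0.710, 0.410)
step 1 (dt=0.01): k1=(0.410, -0.393), k2=(0.408, -0.398), k3=(0.408, -0.398), k4=(0.406, -0.404); state += dt/6·(k1+2k2+2k3+k4)
t=0.010: state=(0.714, 0.406)
t=0.020: state=(0.718, 0.402)
t=0.030: state=(0.722, 0.398)
continuing one RK4 step at a time; state shown every 20 steps (Δt=0.2):
t=0.200: state=(0.783, 0.311)
t=0.400: state=(0.832, 0.175)
t=0.600: state=(0.851, 0.015)
t=0.800: state=(0.837, -0.160)
t=1.000: state=(0.786, -0.350)
t=1.200: state=(0.695, -0.563)
t=1.400: state=(0.558, -0.819)
t=1.600: state=(0.363, -1.152)
t=1.800: state=(0.090, -1.600)
t=2.000: state=(-0.285, -2.154)
t=2.200: state=(-0.764, -2.578)
t=2.400: state=(-1.270, -2.330)
t=2.600: state=(-1.646, -1.368)
t=2.800: state=(-1.823, -0.463)
t=3.000: state=(-1.859, 0.041)
t=3.200: state=(-1.824, 0.280)
t=3.400: state=(-1.755, 0.400)
t=3.600: state=(-1.667, 0.478)
t=3.800: state=(-1.564, 0.544)
t=4.000: state=(-1.448, 0.616)
t=4.200: state=(-1.317, 0.705)
t=4.400: state=(-1.164, 0.825)
t=4.600: state=(-0.983, 0.997)
t=4.800: state=(-0.760, 1.254)
t=5.000: state=(-0.472, 1.654)
t=5.200: state=(-0.084, 2.262)
t=5.400: state=(0.443, 3.006)
t=5.490: state=(0.725, 3.241)
compare at T: x=0.725, y=3.241

largest component: y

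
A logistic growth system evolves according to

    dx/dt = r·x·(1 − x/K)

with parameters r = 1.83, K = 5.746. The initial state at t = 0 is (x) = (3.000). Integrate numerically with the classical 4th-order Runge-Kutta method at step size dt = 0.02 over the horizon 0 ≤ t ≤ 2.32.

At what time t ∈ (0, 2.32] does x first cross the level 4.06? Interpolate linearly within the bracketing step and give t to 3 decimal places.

t = 0.432

t=0.000: state=(3.000)
step 1 (dt=0.02): k1=(2.624), k2=(2.621), k3=(2.621), k4=(2.619); state += dt/6·(k1+2k2+2k3+k4)
t=0.020: state=(3.052)
t=0.040: state=(3.105)
t=0.060: state=(3.157)
continuing one RK4 step at a time; state shown every 5 steps (Δt=0.1):
t=0.100: state=(3.261)
t=0.200: state=(3.515)
t=0.300: state=(3.759)
t=0.400: state=(3.990)
t=0.420: state=(4.034)
next step: t=0.440: state=(4.078) — x has crossed 4.06
linear interpolation between t=0.420 (4.03396) and t=0.440 (4.07763) → t≈0.432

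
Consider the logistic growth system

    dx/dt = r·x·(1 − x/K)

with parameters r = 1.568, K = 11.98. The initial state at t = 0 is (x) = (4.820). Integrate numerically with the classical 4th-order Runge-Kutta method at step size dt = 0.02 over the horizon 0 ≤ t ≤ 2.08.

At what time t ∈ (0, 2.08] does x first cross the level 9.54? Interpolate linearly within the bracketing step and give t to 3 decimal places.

t=0.000: state=(4.820)
step 1 (dt=0.02): k1=(4.517), k2=(4.531), k3=(4.531), k4=(4.544); state += dt/6·(k1+2k2+2k3+k4)
t=0.020: state=(4.911)
t=0.040: state=(5.002)
t=0.060: state=(5.093)
continuing one RK4 step at a time; state shown every 5 steps (Δt=0.1):
t=0.100: state=(5.278)
t=0.200: state=(5.744)
t=0.300: state=(6.214)
t=0.400: state=(6.680)
t=0.500: state=(7.138)
t=0.600: state=(7.583)
t=0.700: state=(8.010)
t=0.800: state=(8.415)
t=0.900: state=(8.794)
t=1.000: state=(9.147)
t=1.100: state=(9.472)
t=1.120: state=(9.534)
next step: t=1.140: state=(9.595) — x has crossed 9.54
linear interpolation between t=1.120 (9.53403) and t=1.140 (9.59451) → t≈1.122

t = 1.122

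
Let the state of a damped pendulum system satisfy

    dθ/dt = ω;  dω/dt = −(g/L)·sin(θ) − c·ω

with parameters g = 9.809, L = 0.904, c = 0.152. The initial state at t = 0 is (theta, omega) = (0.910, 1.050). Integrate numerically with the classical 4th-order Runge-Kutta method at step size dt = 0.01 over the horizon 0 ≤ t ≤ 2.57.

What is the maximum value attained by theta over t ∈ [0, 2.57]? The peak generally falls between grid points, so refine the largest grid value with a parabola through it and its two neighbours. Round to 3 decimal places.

max theta = 0.972

t=0.000: state=(0.910, 1.050)
step 1 (dt=0.01): k1=(1.050, -8.726), k2=(1.006, -8.754), k3=(1.006, -8.753), k4=(0.962, -8.780); state += dt/6·(k1+2k2+2k3+k4)
t=0.010: state=(0.920, 0.962)
t=0.020: state=(0.929, 0.874)
t=0.030: state=(0.938, 0.786)
continuing one RK4 step at a time; state shown every 10 steps (Δt=0.1):
t=0.100: state=(0.971, 0.160)
t=0.200: state=(0.942, -0.727)
t=0.300: state=(0.827, -1.553)
t=0.400: state=(0.636, -2.253)
t=0.500: state=(0.384, -2.746)
t=0.600: state=(0.096, -2.961)
t=0.700: state=(-0.198, -2.860)
t=0.800: state=(-0.466, -2.463)
t=0.900: state=(-0.683, -1.837)
t=1.000: state=(-0.829, -1.066)
t=1.100: state=(-0.894, -0.228)
t=1.200: state=(-0.874, 0.613)
t=1.300: state=(-0.773, 1.398)
t=1.400: state=(-0.599, 2.063)
t=1.500: state=(-0.367, 2.534)
t=1.600: state=(-0.101, 2.746)
t=1.700: state=(0.172, 2.665)
t=1.800: state=(0.423, 2.306)
t=1.900: state=(0.626, 1.728)
t=2.000: state=(0.764, 1.008)
t=2.100: state=(0.826, 0.219)
t=2.200: state=(0.808, -0.574)
t=2.300: state=(0.713, -1.312)
t=2.400: state=(0.549, -1.931)
t=2.500: state=(0.333, -2.364)
t=2.570: state=(0.161, -2.524)
largest grid value and its neighbours: theta(0.110)=0.97184, theta(0.120)=0.97209, theta(0.130)=0.97145
parabola through these three points peaks at t≈0.118 with theta≈0.97212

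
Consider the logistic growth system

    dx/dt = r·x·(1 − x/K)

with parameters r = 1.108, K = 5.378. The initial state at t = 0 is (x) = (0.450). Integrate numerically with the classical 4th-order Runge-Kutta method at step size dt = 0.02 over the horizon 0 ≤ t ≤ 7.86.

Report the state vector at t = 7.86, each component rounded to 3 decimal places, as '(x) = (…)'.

t=0.000: state=(0.450)
step 1 (dt=0.02): k1=(0.457), k2=(0.461), k3=(0.461), k4=(0.465); state += dt/6·(k1+2k2+2k3+k4)
t=0.020: state=(0.459)
t=0.040: state=(0.469)
t=0.060: state=(0.478)
continuing one RK4 step at a time; state shown every 25 steps (Δt=0.5):
t=0.500: state=(0.737)
t=1.000: state=(1.165)
t=1.500: state=(1.747)
t=2.000: state=(2.451)
t=2.500: state=(3.189)
t=3.000: state=(3.857)
t=3.500: state=(4.384)
t=4.000: state=(4.758)
t=4.500: state=(5.004)
t=5.000: state=(5.156)
t=5.500: state=(5.248)
t=6.000: state=(5.303)
t=6.500: state=(5.334)
t=7.000: state=(5.353)
t=7.500: state=(5.364)
t=7.860: state=(5.368)

(x) = (5.368)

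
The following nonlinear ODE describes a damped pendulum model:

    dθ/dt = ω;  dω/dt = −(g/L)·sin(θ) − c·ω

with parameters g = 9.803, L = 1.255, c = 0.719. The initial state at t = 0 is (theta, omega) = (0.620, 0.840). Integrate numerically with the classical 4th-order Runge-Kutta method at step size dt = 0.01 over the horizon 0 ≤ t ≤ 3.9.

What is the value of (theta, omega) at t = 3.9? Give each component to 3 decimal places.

t=0.000: state=(0.620, 0.840)
step 1 (dt=0.01): k1=(0.840, -5.143), k2=(0.814, -5.151), k3=(0.814, -5.150), k4=(0.789, -5.157); state += dt/6·(k1+2k2+2k3+k4)
t=0.010: state=(0.628, 0.788)
t=0.020: state=(0.636, 0.737)
t=0.030: state=(0.643, 0.685)
continuing one RK4 step at a time; state shown every 20 steps (Δt=0.2):
t=0.200: state=(0.685, -0.176)
t=0.400: state=(0.561, -1.016)
t=0.600: state=(0.303, -1.494)
t=0.800: state=(-0.005, -1.504)
t=1.000: state=(-0.270, -1.089)
t=1.200: state=(-0.424, -0.431)
t=1.400: state=(-0.441, 0.252)
t=1.600: state=(-0.334, 0.778)
t=1.800: state=(-0.149, 1.024)
t=2.000: state=(0.054, 0.950)
t=2.200: state=(0.214, 0.618)
t=2.400: state=(0.293, 0.159)
t=2.600: state=(0.279, -0.283)
t=2.800: state=(0.189, -0.587)
t=3.000: state=(0.058, -0.687)
t=3.200: state=(-0.072, -0.580)
t=3.400: state=(-0.164, -0.323)
t=3.600: state=(-0.198, -0.010)
t=3.800: state=(-0.171, 0.264)
t=3.900: state=(-0.139, 0.363)

(theta, omega) = (-0.139, 0.363)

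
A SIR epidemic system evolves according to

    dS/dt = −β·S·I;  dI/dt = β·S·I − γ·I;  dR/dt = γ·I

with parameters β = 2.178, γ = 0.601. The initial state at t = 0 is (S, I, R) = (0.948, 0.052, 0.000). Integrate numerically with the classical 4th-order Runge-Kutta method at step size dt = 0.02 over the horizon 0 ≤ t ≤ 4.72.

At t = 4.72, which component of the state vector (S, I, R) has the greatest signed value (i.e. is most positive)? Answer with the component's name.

t=0.000: state=(0.948, 0.052, 0.000)
step 1 (dt=0.02): k1=(-0.107, 0.076, 0.031), k2=(-0.109, 0.077, 0.032), k3=(-0.109, 0.077, 0.032), k4=(-0.110, 0.078, 0.032); state += dt/6·(k1+2k2+2k3+k4)
t=0.020: state=(0.946, 0.054, 0.001)
t=0.040: state=(0.944, 0.055, 0.001)
t=0.060: state=(0.941, 0.057, 0.002)
continuing one RK4 step at a time; state shown every 10 steps (Δt=0.2):
t=0.200: state=(0.923, 0.069, 0.007)
t=0.400: state=(0.892, 0.091, 0.017)
t=0.600: state=(0.852, 0.118, 0.029)
t=0.800: state=(0.804, 0.151, 0.046)
t=1.000: state=(0.747, 0.187, 0.066)
t=1.200: state=(0.682, 0.227, 0.091)
t=1.400: state=(0.613, 0.267, 0.120)
t=1.600: state=(0.541, 0.304, 0.155)
t=1.800: state=(0.471, 0.336, 0.193)
t=2.000: state=(0.404, 0.361, 0.235)
t=2.200: state=(0.344, 0.376, 0.280)
t=2.400: state=(0.292, 0.383, 0.325)
t=2.600: state=(0.247, 0.382, 0.371)
t=2.800: state=(0.209, 0.374, 0.417)
t=3.000: state=(0.178, 0.361, 0.461)
t=3.200: state=(0.153, 0.344, 0.503)
t=3.400: state=(0.132, 0.324, 0.544)
t=3.600: state=(0.115, 0.303, 0.581)
t=3.800: state=(0.102, 0.282, 0.616)
t=4.000: state=(0.090, 0.261, 0.649)
t=4.200: state=(0.081, 0.240, 0.679)
t=4.400: state=(0.073, 0.220, 0.707)
t=4.600: state=(0.067, 0.201, 0.732)
t=4.720: state=(0.063, 0.190, 0.746)
compare at T: S=0.063, I=0.190, R=0.746

largest component: R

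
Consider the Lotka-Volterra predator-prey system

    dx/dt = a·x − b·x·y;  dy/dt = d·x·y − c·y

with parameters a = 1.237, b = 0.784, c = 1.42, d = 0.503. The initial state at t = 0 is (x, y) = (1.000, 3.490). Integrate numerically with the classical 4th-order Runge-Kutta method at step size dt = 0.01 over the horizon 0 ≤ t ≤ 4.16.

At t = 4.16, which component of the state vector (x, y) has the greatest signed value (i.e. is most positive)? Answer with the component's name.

largest component: x

t=0.000: state=(1.000, 3.490)
step 1 (dt=0.01): k1=(-1.499, -3.200), k2=(-1.475, -3.199), k3=(-1.476, -3.199), k4=(-1.452, -3.197); state += dt/6·(k1+2k2+2k3+k4)
t=0.010: state=(0.985, 3.458)
t=0.020: state=(0.971, 3.426)
t=0.030: state=(0.957, 3.394)
continuing one RK4 step at a time; state shown every 20 steps (Δt=0.2):
t=0.200: state=(0.778, 2.870)
t=0.400: state=(0.664, 2.321)
t=0.600: state=(0.614, 1.863)
t=0.800: state=(0.605, 1.490)
t=1.000: state=(0.628, 1.193)
t=1.200: state=(0.680, 0.959)
t=1.400: state=(0.761, 0.776)
t=1.600: state=(0.873, 0.634)
t=1.800: state=(1.021, 0.525)
t=2.000: state=(1.212, 0.442)
t=2.200: state=(1.456, 0.380)
t=2.400: state=(1.764, 0.336)
t=2.600: state=(2.148, 0.308)
t=2.800: state=(2.624, 0.295)
t=3.000: state=(3.209, 0.297)
t=3.200: state=(3.917, 0.320)
t=3.400: state=(4.754, 0.372)
t=3.600: state=(5.703, 0.473)
t=3.800: state=(6.691, 0.665)
t=4.000: state=(7.528, 1.025)
t=4.160: state=(7.840, 1.521)
compare at T: x=7.840, y=1.521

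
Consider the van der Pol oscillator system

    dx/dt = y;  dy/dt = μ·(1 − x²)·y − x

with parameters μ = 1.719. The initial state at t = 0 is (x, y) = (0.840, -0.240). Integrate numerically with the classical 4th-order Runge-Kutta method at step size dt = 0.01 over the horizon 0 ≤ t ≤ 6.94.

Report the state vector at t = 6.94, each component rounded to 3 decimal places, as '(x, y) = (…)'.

t=0.000: state=(0.840, -0.240)
step 1 (dt=0.01): k1=(-0.240, -0.961), k2=(-0.245, -0.964), k3=(-0.245, -0.964), k4=(-0.250, -0.966); state += dt/6·(k1+2k2+2k3+k4)
t=0.010: state=(0.838, -0.250)
t=0.020: state=(0.835, -0.259)
t=0.030: state=(0.832, -0.269)
continuing one RK4 step at a time; state shown every 25 steps (Δt=0.25):
t=0.250: state=(0.749, -0.498)
t=0.500: state=(0.586, -0.821)
t=0.750: state=(0.326, -1.288)
t=1.000: state=(-0.079, -2.000)
t=1.250: state=(-0.682, -2.763)
t=1.500: state=(-1.365, -2.405)
t=1.750: state=(-1.783, -0.932)
t=2.000: state=(-1.887, -0.042)
t=2.250: state=(-1.852, 0.273)
t=2.500: state=(-1.766, 0.393)
t=2.750: state=(-1.659, 0.464)
t=3.000: state=(-1.535, 0.532)
t=3.250: state=(-1.391, 0.617)
t=3.500: state=(-1.223, 0.739)
t=3.750: state=(-1.016, 0.928)
t=4.000: state=(-0.748, 1.250)
t=4.250: state=(-0.370, 1.832)
t=4.500: state=(0.203, 2.808)
t=4.750: state=(1.016, 3.462)
t=5.000: state=(1.734, 1.959)
t=5.250: state=(1.997, 0.358)
t=5.500: state=(2.005, -0.184)
t=5.750: state=(1.936, -0.337)
t=6.000: state=(1.843, -0.399)
t=6.250: state=(1.738, -0.446)
t=6.500: state=(1.620, -0.498)
t=6.750: state=(1.487, -0.565)
t=6.940: state=(1.374, -0.632)

(x, y) = (1.374, -0.632)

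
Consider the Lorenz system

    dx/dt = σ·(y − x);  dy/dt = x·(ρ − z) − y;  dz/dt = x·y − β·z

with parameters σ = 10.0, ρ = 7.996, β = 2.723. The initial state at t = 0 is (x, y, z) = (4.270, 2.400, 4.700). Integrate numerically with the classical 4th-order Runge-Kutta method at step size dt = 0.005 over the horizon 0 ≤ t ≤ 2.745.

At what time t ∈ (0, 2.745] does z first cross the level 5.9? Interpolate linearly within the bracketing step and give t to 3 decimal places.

t=0.000: state=(4.270, 2.400, 4.700)
step 1 (dt=0.005): k1=(-18.700, 11.674, -2.550), k2=(-17.941, 11.518, -2.522), k3=(-17.964, 11.524, -2.519), k4=(-17.226, 11.373, -2.491); state += dt/6·(k1+2k2+2k3+k4)
t=0.005: state=(4.180, 2.458, 4.687)
t=0.010: state=(4.098, 2.514, 4.675)
t=0.015: state=(4.022, 2.569, 4.663)
continuing one RK4 step at a time; state shown every 20 steps (Δt=0.1):
t=0.100: state=(3.460, 3.372, 4.525)
t=0.200: state=(3.716, 4.213, 4.632)
t=0.300: state=(4.327, 5.006, 5.163)
t=0.375: state=(4.831, 5.471, 5.849)
next step: t=0.380: state=(4.863, 5.495, 5.902) — z has crossed 5.9
linear interpolation between t=0.375 (5.84869) and t=0.380 (5.90159) → t≈0.380

t = 0.380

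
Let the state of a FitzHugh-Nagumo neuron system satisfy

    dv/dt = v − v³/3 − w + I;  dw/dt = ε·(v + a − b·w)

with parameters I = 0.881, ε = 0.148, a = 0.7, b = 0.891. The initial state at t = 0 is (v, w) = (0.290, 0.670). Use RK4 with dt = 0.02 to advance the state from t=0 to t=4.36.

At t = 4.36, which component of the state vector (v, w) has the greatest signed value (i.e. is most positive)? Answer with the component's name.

largest component: v

t=0.000: state=(0.290, 0.670)
step 1 (dt=0.02): k1=(0.493, 0.058), k2=(0.497, 0.059), k3=(0.497, 0.059), k4=(0.501, 0.059); state += dt/6·(k1+2k2+2k3+k4)
t=0.020: state=(0.300, 0.671)
t=0.040: state=(0.310, 0.672)
t=0.060: state=(0.320, 0.674)
continuing one RK4 step at a time; state shown every 10 steps (Δt=0.2):
t=0.200: state=(0.397, 0.683)
t=0.400: state=(0.520, 0.699)
t=0.600: state=(0.658, 0.718)
t=0.800: state=(0.808, 0.742)
t=1.000: state=(0.964, 0.769)
t=1.200: state=(1.116, 0.799)
t=1.400: state=(1.254, 0.834)
t=1.600: state=(1.371, 0.871)
t=1.800: state=(1.462, 0.910)
t=2.000: state=(1.528, 0.951)
t=2.200: state=(1.571, 0.992)
t=2.400: state=(1.597, 1.033)
t=2.600: state=(1.608, 1.073)
t=2.800: state=(1.610, 1.113)
t=3.000: state=(1.604, 1.151)
t=3.200: state=(1.594, 1.188)
t=3.400: state=(1.579, 1.224)
t=3.600: state=(1.563, 1.259)
t=3.800: state=(1.545, 1.292)
t=4.000: state=(1.525, 1.323)
t=4.200: state=(1.505, 1.354)
t=4.360: state=(1.488, 1.377)
compare at T: v=1.488, w=1.377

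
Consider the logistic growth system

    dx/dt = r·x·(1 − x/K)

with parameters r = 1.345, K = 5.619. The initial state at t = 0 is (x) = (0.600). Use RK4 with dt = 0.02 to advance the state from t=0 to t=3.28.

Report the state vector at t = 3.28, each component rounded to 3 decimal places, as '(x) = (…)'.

t=0.000: state=(0.600)
step 1 (dt=0.02): k1=(0.721), k2=(0.728), k3=(0.729), k4=(0.736); state += dt/6·(k1+2k2+2k3+k4)
t=0.020: state=(0.615)
t=0.040: state=(0.629)
t=0.060: state=(0.645)
continuing one RK4 step at a time; state shown every 10 steps (Δt=0.2):
t=0.200: state=(0.760)
t=0.400: state=(0.955)
t=0.600: state=(1.187)
t=0.800: state=(1.459)
t=1.000: state=(1.767)
t=1.200: state=(2.108)
t=1.400: state=(2.473)
t=1.600: state=(2.849)
t=1.800: state=(3.224)
t=2.000: state=(3.584)
t=2.200: state=(3.919)
t=2.400: state=(4.220)
t=2.600: state=(4.483)
t=2.800: state=(4.708)
t=3.000: state=(4.895)
t=3.200: state=(5.048)
t=3.280: state=(5.101)

(x) = (5.101)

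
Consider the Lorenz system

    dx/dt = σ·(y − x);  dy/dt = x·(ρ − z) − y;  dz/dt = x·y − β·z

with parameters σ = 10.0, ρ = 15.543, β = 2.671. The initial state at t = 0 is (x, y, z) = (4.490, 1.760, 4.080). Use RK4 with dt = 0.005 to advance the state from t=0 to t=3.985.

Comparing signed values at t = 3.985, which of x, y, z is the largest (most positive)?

largest component: z

t=0.000: state=(4.490, 1.760, 4.080)
step 1 (dt=0.005): k1=(-27.300, 49.709, -2.995), k2=(-25.375, 48.835, -2.546), k3=(-25.445, 48.888, -2.549), k4=(-23.583, 48.062, -2.119); state += dt/6·(k1+2k2+2k3+k4)
t=0.005: state=(4.363, 2.004, 4.067)
t=0.010: state=(4.254, 2.241, 4.059)
t=0.015: state=(4.161, 2.471, 4.054)
continuing one RK4 step at a time; state shown every 40 steps (Δt=0.2):
t=0.200: state=(7.025, 10.500, 7.659)
t=0.400: state=(10.384, 7.660, 22.011)
t=0.600: state=(2.942, 0.648, 15.895)
t=0.800: state=(1.287, 1.374, 9.544)
t=1.000: state=(2.486, 3.672, 6.290)
t=1.200: state=(6.748, 9.839, 8.675)
t=1.400: state=(9.956, 8.070, 20.688)
t=1.600: state=(3.721, 1.522, 16.112)
t=1.800: state=(2.161, 2.386, 10.122)
t=2.000: state=(3.992, 5.666, 7.779)
t=2.200: state=(8.593, 10.778, 13.497)
t=2.400: state=(7.626, 4.766, 19.586)
t=2.600: state=(3.315, 2.427, 13.758)
t=2.800: state=(3.484, 4.370, 9.659)
t=3.000: state=(6.634, 8.723, 10.963)
t=3.200: state=(8.757, 7.824, 18.339)
t=3.400: state=(4.923, 3.276, 16.030)
t=3.600: state=(3.748, 4.083, 11.500)
t=3.800: state=(5.779, 7.355, 10.945)
t=3.985: state=(8.295, 8.768, 15.930)
compare at T: x=8.295, y=8.768, z=15.930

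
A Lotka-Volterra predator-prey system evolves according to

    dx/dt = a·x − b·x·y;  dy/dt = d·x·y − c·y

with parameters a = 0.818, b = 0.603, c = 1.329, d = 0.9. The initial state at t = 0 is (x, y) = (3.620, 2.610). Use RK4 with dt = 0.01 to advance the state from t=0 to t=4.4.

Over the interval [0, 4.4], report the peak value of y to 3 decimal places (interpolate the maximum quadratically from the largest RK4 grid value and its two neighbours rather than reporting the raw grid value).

t=0.000: state=(3.620, 2.610)
step 1 (dt=0.01): k1=(-2.736, 5.035), k2=(-2.781, 5.051), k3=(-2.781, 5.050), k4=(-2.824, 5.066); state += dt/6·(k1+2k2+2k3+k4)
t=0.010: state=(3.592, 2.661)
t=0.020: state=(3.564, 2.711)
t=0.030: state=(3.534, 2.762)
continuing one RK4 step at a time; state shown every 20 steps (Δt=0.2):
t=0.200: state=(2.926, 3.620)
t=0.400: state=(2.120, 4.368)
t=0.600: state=(1.446, 4.601)
t=0.800: state=(0.987, 4.377)
t=1.000: state=(0.705, 3.899)
t=1.200: state=(0.536, 3.338)
t=1.400: state=(0.437, 2.791)
t=1.600: state=(0.379, 2.301)
t=1.800: state=(0.347, 1.882)
t=2.000: state=(0.333, 1.534)
t=2.200: state=(0.331, 1.248)
t=2.400: state=(0.341, 1.016)
t=2.600: state=(0.359, 0.830)
t=2.800: state=(0.386, 0.680)
t=3.000: state=(0.422, 0.560)
t=3.200: state=(0.468, 0.465)
t=3.400: state=(0.523, 0.390)
t=3.600: state=(0.590, 0.330)
t=3.800: state=(0.670, 0.284)
t=4.000: state=(0.764, 0.247)
t=4.200: state=(0.875, 0.220)
t=4.400: state=(1.005, 0.199)
largest grid value and its neighbours: y(0.580)=4.60161, y(0.590)=4.60211, y(0.600)=4.60141
parabola through these three points peaks at t≈0.589 with y≈4.60211

max y = 4.602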